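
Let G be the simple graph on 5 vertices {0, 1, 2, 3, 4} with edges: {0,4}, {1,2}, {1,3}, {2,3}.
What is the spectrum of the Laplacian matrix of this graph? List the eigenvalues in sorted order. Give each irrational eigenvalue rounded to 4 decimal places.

Each diagonal entry of L is the vertex degree and each off-diagonal entry is -1 where an edge is present, 0 otherwise; in the order [0, 1, 2, 3, 4] the diagonal is [1, 2, 2, 2, 1]. The multiplicity of 0 as a Laplacian eigenvalue equals the number of connected components. The 2 zero eigenvalues correspond to the 2 connected components. The largest eigenvalue, 3, is at most the vertex count 5.

[0, 0, 2, 3, 3]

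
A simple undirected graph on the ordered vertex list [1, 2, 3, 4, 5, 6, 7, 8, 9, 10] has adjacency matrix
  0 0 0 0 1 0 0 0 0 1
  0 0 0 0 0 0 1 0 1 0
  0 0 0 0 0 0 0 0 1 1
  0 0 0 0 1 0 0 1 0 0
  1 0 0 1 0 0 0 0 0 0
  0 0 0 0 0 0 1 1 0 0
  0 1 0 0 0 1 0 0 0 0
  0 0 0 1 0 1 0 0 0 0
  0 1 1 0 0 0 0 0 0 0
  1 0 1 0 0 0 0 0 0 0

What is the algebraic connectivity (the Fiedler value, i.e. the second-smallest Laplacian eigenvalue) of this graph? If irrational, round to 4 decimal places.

Reading degrees in the order [1, 2, 3, 4, 5, 6, 7, 8, 9, 10] gives [2, 2, 2, 2, 2, 2, 2, 2, 2, 2]; set D = diag(2, 2, 2, 2, 2, 2, 2, 2, 2, 2) and form L = D - A. The sorted Laplacian eigenvalues are [0, 0.3820, 0.3820, 1.3820, 1.3820, 2.6180, 2.6180, 3.6180, 3.6180, 4]; the algebraic connectivity is the second entry, 0.3820. The largest eigenvalue, 4, is at most the vertex count 10. There is one zero in the spectrum, matching the 1 component.

0.3820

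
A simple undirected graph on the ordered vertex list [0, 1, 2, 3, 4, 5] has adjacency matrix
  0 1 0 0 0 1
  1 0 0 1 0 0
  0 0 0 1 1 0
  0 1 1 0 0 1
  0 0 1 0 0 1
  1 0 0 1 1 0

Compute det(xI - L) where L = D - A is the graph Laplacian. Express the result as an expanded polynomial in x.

With the vertex order [0, 1, 2, 3, 4, 5], the degrees are [2, 2, 2, 3, 2, 3], giving D = diag(2, 2, 2, 3, 2, 3) and L = D - A. L has integer entries, so p(x) = det(xI - L) has integer coefficients. Expanding the determinant yields x^6 - 14x^5 + 74x^4 - 184x^3 + 213x^2 - 90x. Since p(0) = det(-L) = 0, x divides p(x). The largest eigenvalue, 5, is at most the vertex count 6.

x^6 - 14x^5 + 74x^4 - 184x^3 + 213x^2 - 90x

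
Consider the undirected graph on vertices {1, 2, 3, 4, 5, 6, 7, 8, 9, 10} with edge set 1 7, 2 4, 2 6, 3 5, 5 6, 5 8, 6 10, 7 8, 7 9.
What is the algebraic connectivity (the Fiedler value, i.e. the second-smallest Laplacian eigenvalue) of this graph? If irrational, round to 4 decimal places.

Reading degrees in the order [1, 2, 3, 4, 5, 6, 7, 8, 9, 10] gives [1, 2, 1, 1, 3, 3, 3, 2, 1, 1]; set D = diag(1, 2, 1, 1, 3, 3, 3, 2, 1, 1) and form L = D - A. Computing the eigenvalues of L and sorting gives [0, 0.1535, 0.4616, 0.7026, 1, 1.5019, 2.1589, 3.2036, 4.0827, 4.7351]. The Fiedler value lambda_2 = 0.1535 is strictly positive, so the graph is connected. The largest eigenvalue, 4.7351, is at most the vertex count 10. The eigenvalues sum to 18, which equals trace(L) = 2|E|.

0.1535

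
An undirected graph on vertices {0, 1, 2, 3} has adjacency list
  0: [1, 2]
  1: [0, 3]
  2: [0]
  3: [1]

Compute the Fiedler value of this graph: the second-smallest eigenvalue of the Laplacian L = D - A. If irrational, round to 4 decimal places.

0.5858

With the vertex order [0, 1, 2, 3], the degrees are [2, 2, 1, 1], giving D = diag(2, 2, 1, 1) and L = D - A. The sorted Laplacian eigenvalues are [0, 0.5858, 2, 3.4142]; the algebraic connectivity is the second entry, 0.5858. The eigenvalues sum to 6, which equals trace(L) = 2|E|. The largest eigenvalue, 3.4142, is at most the vertex count 4.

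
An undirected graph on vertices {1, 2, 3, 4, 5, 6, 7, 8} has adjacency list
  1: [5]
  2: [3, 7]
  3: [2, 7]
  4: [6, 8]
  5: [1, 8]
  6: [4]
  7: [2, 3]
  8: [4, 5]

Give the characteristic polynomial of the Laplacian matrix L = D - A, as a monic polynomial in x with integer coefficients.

Reading degrees in the order [1, 2, 3, 4, 5, 6, 7, 8] gives [1, 2, 2, 2, 2, 1, 2, 2]; set D = diag(1, 2, 2, 2, 2, 1, 2, 2) and form L = D - A. L has integer entries, so p(x) = det(xI - L) has integer coefficients. Expanding the determinant yields x^8 - 14x^7 + 78x^6 - 218x^5 + 314x^4 - 210x^3 + 45x^2. The coefficient of x^7 equals -trace(L) = -14, matching the sum of degrees. There are 2 zeros in the spectrum, matching the 2 components. The eigenvalues sum to 14, which equals trace(L) = 2|E|.

x^8 - 14x^7 + 78x^6 - 218x^5 + 314x^4 - 210x^3 + 45x^2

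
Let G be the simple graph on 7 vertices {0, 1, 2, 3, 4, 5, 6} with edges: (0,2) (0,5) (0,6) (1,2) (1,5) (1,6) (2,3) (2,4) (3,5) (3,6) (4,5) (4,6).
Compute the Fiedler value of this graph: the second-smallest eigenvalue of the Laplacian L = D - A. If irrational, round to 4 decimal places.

With the vertex order [0, 1, 2, 3, 4, 5, 6], the degrees are [3, 3, 4, 3, 3, 4, 4], giving D = diag(3, 3, 4, 3, 3, 4, 4) and L = D - A. The sorted Laplacian eigenvalues are [0, 3, 3, 3, 4, 4, 7]; the algebraic connectivity is the second entry, 3.

3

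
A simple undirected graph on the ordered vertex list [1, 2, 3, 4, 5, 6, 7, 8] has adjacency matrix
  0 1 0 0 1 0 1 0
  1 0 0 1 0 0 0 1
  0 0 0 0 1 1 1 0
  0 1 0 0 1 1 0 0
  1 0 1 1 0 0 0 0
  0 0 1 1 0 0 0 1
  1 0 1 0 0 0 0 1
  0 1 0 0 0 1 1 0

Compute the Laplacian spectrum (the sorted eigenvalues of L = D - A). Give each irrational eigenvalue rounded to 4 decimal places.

[0, 2, 2, 2, 4, 4, 4, 6]

Reading degrees in the order [1, 2, 3, 4, 5, 6, 7, 8] gives [3, 3, 3, 3, 3, 3, 3, 3]; set D = diag(3, 3, 3, 3, 3, 3, 3, 3) and form L = D - A. L is symmetric positive semidefinite, so every eigenvalue is real and nonnegative. The single zero eigenvalue shows the graph is connected. By the matrix-tree theorem the graph has (1/8) * product of the nonzero eigenvalues = 384 spanning trees. There is one zero in the spectrum, matching the 1 component.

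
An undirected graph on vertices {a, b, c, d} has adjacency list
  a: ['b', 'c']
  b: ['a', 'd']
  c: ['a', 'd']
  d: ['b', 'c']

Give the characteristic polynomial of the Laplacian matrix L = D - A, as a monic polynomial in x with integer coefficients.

Each diagonal entry of L is the vertex degree and each off-diagonal entry is -1 where an edge is present, 0 otherwise; in the order [a, b, c, d] the diagonal is [2, 2, 2, 2]. L has integer entries, so p(x) = det(xI - L) has integer coefficients. Expanding the determinant yields x^4 - 8x^3 + 20x^2 - 16x. The coefficient of x^3 equals -trace(L) = -8, matching the sum of degrees. There is one zero in the spectrum, matching the 1 component.

x^4 - 8x^3 + 20x^2 - 16x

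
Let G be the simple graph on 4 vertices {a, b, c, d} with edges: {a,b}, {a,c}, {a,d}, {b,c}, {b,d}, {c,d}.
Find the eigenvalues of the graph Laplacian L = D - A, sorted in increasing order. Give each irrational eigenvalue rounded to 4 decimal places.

[0, 4, 4, 4]

Reading degrees in the order [a, b, c, d] gives [3, 3, 3, 3]; set D = diag(3, 3, 3, 3) and form L = D - A. L is symmetric positive semidefinite, so every eigenvalue is real and nonnegative. The single zero eigenvalue shows the graph is connected.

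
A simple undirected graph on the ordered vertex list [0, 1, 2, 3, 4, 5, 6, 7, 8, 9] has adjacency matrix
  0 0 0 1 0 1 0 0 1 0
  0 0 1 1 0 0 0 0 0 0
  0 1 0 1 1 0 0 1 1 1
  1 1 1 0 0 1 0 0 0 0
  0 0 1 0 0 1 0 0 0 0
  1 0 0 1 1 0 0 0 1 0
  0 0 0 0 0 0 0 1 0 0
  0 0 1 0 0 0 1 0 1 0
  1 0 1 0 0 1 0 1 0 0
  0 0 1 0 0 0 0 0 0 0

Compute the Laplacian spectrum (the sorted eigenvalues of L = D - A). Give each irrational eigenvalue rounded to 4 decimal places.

[0, 0.6311, 0.9239, 1.6569, 2, 2.7775, 4.5212, 4.6856, 5.4214, 7.3825]

Each diagonal entry of L is the vertex degree and each off-diagonal entry is -1 where an edge is present, 0 otherwise; in the order [0, 1, 2, 3, 4, 5, 6, 7, 8, 9] the diagonal is [3, 2, 6, 4, 2, 4, 1, 3, 4, 1]. The multiplicity of 0 as a Laplacian eigenvalue equals the number of connected components. The single zero eigenvalue shows the graph is connected. There is one zero in the spectrum, matching the 1 component.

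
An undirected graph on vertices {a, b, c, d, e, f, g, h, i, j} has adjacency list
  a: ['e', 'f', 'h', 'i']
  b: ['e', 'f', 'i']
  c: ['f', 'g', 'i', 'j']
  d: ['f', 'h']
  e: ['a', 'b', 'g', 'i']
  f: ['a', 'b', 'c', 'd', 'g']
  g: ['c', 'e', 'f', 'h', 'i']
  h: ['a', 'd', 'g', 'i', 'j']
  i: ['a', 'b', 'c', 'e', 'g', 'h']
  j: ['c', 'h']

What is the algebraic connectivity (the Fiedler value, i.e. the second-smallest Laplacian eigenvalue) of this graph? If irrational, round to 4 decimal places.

1.5714

Reading degrees in the order [a, b, c, d, e, f, g, h, i, j] gives [4, 3, 4, 2, 4, 5, 5, 5, 6, 2]; set D = diag(4, 3, 4, 2, 4, 5, 5, 5, 6, 2) and form L = D - A. The sorted Laplacian eigenvalues are [0, 1.5714, 1.7486, 3.1856, 3.4791, 4.4432, 5, 5.6112, 7.2815, 7.6794]; the algebraic connectivity is the second entry, 1.5714. The eigenvalues sum to 40, which equals trace(L) = 2|E|.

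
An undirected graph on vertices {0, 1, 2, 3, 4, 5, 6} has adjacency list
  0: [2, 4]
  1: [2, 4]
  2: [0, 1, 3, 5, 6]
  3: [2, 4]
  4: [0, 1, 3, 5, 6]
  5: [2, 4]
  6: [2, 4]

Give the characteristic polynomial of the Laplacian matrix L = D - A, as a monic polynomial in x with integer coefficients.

x^7 - 20x^6 + 155x^5 - 600x^4 + 1240x^3 - 1312x^2 + 560x

Each diagonal entry of L is the vertex degree and each off-diagonal entry is -1 where an edge is present, 0 otherwise; in the order [0, 1, 2, 3, 4, 5, 6] the diagonal is [2, 2, 5, 2, 5, 2, 2]. The eigenvalues of L are [0, 2, 2, 2, 2, 5, 7]; the characteristic polynomial is the product of (x - lambda_i), which multiplies out to x^7 - 20x^6 + 155x^5 - 600x^4 + 1240x^3 - 1312x^2 + 560x. The constant term is 0 because L is singular (the all-ones vector lies in its kernel). The largest eigenvalue, 7, is at most the vertex count 7. By the matrix-tree theorem the graph has (1/7) * product of the nonzero eigenvalues = 80 spanning trees.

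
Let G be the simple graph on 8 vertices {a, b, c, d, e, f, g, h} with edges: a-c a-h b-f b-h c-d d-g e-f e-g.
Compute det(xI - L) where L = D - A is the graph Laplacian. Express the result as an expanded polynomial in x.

With the vertex order [a, b, c, d, e, f, g, h], the degrees are [2, 2, 2, 2, 2, 2, 2, 2], giving D = diag(2, 2, 2, 2, 2, 2, 2, 2) and L = D - A. L has integer entries, so p(x) = det(xI - L) has integer coefficients. Expanding the determinant yields x^8 - 16x^7 + 104x^6 - 352x^5 + 660x^4 - 672x^3 + 336x^2 - 64x. The coefficient of x^7 equals -trace(L) = -16, matching the sum of degrees. The eigenvalues sum to 16, which equals trace(L) = 2|E|.

x^8 - 16x^7 + 104x^6 - 352x^5 + 660x^4 - 672x^3 + 336x^2 - 64x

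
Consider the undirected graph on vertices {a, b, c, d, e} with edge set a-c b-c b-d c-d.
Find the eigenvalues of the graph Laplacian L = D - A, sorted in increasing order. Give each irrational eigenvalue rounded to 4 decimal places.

Each diagonal entry of L is the vertex degree and each off-diagonal entry is -1 where an edge is present, 0 otherwise; in the order [a, b, c, d, e] the diagonal is [1, 2, 3, 2, 0]. Diagonalising L (or applying a numerical eigensolver to the 5x5 matrix) gives the spectrum above. The 2 zero eigenvalues correspond to the 2 connected components. The eigenvalues sum to 8, which equals trace(L) = 2|E|.

[0, 0, 1, 3, 4]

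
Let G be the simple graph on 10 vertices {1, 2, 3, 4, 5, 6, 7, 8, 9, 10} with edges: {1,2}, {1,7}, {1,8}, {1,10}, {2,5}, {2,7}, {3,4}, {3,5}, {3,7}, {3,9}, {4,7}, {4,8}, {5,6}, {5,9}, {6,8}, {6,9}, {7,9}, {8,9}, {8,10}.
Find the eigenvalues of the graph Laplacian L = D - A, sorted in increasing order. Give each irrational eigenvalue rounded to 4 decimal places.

Each diagonal entry of L is the vertex degree and each off-diagonal entry is -1 where an edge is present, 0 otherwise; in the order [1, 2, 3, 4, 5, 6, 7, 8, 9, 10] the diagonal is [4, 3, 4, 3, 4, 3, 5, 5, 5, 2]. Diagonalising L (or applying a numerical eigensolver to the 10x10 matrix) gives the spectrum above. The eigenvalues sum to 38, which equals trace(L) = 2|E|.

[0, 1.4139, 2.1680, 2.3005, 3.6020, 4.3692, 5.3277, 5.5425, 6.0414, 7.2348]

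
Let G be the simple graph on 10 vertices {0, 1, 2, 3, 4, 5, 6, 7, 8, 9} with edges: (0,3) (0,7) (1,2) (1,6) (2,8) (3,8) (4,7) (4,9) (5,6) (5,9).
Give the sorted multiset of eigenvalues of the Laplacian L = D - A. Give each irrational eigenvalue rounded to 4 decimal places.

Each diagonal entry of L is the vertex degree and each off-diagonal entry is -1 where an edge is present, 0 otherwise; in the order [0, 1, 2, 3, 4, 5, 6, 7, 8, 9] the diagonal is [2, 2, 2, 2, 2, 2, 2, 2, 2, 2]. L is symmetric positive semidefinite, so every eigenvalue is real and nonnegative. The single zero eigenvalue shows the graph is connected. By the matrix-tree theorem the graph has (1/10) * product of the nonzero eigenvalues = 10 spanning trees.

[0, 0.3820, 0.3820, 1.3820, 1.3820, 2.6180, 2.6180, 3.6180, 3.6180, 4]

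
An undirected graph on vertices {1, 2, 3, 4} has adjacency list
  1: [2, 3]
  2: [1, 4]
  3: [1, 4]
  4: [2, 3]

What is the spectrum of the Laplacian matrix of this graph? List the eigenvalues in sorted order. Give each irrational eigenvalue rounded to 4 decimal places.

[0, 2, 2, 4]

With the vertex order [1, 2, 3, 4], the degrees are [2, 2, 2, 2], giving D = diag(2, 2, 2, 2) and L = D - A. Diagonalising L (or applying a numerical eigensolver to the 4x4 matrix) gives the spectrum above. The single zero eigenvalue shows the graph is connected. The largest eigenvalue, 4, is at most the vertex count 4.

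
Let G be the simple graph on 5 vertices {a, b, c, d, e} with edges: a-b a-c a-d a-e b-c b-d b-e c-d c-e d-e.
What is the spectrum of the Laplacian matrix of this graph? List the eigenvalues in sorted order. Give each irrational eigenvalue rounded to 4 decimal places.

[0, 5, 5, 5, 5]

Each diagonal entry of L is the vertex degree and each off-diagonal entry is -1 where an edge is present, 0 otherwise; in the order [a, b, c, d, e] the diagonal is [4, 4, 4, 4, 4]. The multiplicity of 0 as a Laplacian eigenvalue equals the number of connected components. The largest eigenvalue, 5, is at most the vertex count 5.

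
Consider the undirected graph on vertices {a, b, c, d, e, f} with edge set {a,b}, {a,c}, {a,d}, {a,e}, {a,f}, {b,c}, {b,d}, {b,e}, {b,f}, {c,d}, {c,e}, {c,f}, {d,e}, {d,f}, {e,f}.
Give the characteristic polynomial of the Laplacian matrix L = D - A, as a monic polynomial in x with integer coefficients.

x^6 - 30x^5 + 360x^4 - 2160x^3 + 6480x^2 - 7776x

Reading degrees in the order [a, b, c, d, e, f] gives [5, 5, 5, 5, 5, 5]; set D = diag(5, 5, 5, 5, 5, 5) and form L = D - A. The eigenvalues of L are [0, 6, 6, 6, 6, 6]; the characteristic polynomial is the product of (x - lambda_i), which multiplies out to x^6 - 30x^5 + 360x^4 - 2160x^3 + 6480x^2 - 7776x. The coefficient of x^5 equals -trace(L) = -30, matching the sum of degrees. The eigenvalues sum to 30, which equals trace(L) = 2|E|.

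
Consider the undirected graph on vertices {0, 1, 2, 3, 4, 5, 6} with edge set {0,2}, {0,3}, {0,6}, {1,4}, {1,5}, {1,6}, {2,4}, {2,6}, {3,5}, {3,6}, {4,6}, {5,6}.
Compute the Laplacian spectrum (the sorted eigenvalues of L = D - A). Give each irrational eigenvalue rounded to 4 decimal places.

With the vertex order [0, 1, 2, 3, 4, 5, 6], the degrees are [3, 3, 3, 3, 3, 3, 6], giving D = diag(3, 3, 3, 3, 3, 3, 6) and L = D - A. L is symmetric positive semidefinite, so every eigenvalue is real and nonnegative. The single zero eigenvalue shows the graph is connected. The eigenvalues sum to 24, which equals trace(L) = 2|E|. There is one zero in the spectrum, matching the 1 component.

[0, 2, 2, 4, 4, 5, 7]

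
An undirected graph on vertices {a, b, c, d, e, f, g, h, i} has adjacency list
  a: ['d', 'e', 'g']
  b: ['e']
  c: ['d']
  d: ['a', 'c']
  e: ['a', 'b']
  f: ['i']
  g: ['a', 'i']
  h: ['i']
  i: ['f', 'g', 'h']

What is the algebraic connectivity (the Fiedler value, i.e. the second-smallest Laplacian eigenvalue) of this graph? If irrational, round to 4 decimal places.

With the vertex order [a, b, c, d, e, f, g, h, i], the degrees are [3, 1, 1, 2, 2, 1, 2, 1, 3], giving D = diag(3, 1, 1, 2, 2, 1, 2, 1, 3) and L = D - A. Computing the eigenvalues of L and sorting gives [0, 0.1953, 0.3820, 1, 1.2108, 2.1449, 2.6180, 3.9064, 4.5426]. The Fiedler value lambda_2 = 0.1953 is strictly positive, so the graph is connected. By the matrix-tree theorem the graph has (1/9) * product of the nonzero eigenvalues = 1 spanning tree.

0.1953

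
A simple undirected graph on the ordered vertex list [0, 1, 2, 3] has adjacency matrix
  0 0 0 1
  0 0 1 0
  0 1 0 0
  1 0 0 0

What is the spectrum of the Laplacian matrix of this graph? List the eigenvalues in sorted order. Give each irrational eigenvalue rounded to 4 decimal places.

Each diagonal entry of L is the vertex degree and each off-diagonal entry is -1 where an edge is present, 0 otherwise; in the order [0, 1, 2, 3] the diagonal is [1, 1, 1, 1]. Since every row of L sums to 0, the all-ones vector is in the kernel and 0 is an eigenvalue. The 2 zero eigenvalues correspond to the 2 connected components. The largest eigenvalue, 2, is at most the vertex count 4.

[0, 0, 2, 2]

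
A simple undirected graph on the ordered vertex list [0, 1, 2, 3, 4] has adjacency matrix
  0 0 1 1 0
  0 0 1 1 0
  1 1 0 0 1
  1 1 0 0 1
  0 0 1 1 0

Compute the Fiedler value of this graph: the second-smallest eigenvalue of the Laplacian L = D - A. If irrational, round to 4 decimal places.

With the vertex order [0, 1, 2, 3, 4], the degrees are [2, 2, 3, 3, 2], giving D = diag(2, 2, 3, 3, 2) and L = D - A. The sorted Laplacian eigenvalues are [0, 2, 2, 3, 5]; the algebraic connectivity is the second entry, 2. By the matrix-tree theorem the graph has (1/5) * product of the nonzero eigenvalues = 12 spanning trees.

2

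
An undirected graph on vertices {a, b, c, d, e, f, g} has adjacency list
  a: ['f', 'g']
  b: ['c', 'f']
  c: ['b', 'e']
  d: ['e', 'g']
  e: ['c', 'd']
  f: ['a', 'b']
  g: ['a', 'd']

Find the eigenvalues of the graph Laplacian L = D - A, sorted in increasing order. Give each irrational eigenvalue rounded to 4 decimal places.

[0, 0.7530, 0.7530, 2.4450, 2.4450, 3.8019, 3.8019]

Reading degrees in the order [a, b, c, d, e, f, g] gives [2, 2, 2, 2, 2, 2, 2]; set D = diag(2, 2, 2, 2, 2, 2, 2) and form L = D - A. L is symmetric positive semidefinite, so every eigenvalue is real and nonnegative. The single zero eigenvalue shows the graph is connected.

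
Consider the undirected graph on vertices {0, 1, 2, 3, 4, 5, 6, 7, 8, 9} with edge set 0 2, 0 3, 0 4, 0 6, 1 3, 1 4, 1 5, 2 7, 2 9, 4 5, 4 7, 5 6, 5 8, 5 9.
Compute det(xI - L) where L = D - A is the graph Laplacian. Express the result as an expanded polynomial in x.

x^10 - 28x^9 + 332x^8 - 2182x^7 + 8740x^6 - 22086x^5 + 35166x^4 - 33990x^3 + 18082x^2 - 4030x

Reading degrees in the order [0, 1, 2, 3, 4, 5, 6, 7, 8, 9] gives [4, 3, 3, 2, 4, 5, 2, 2, 1, 2]; set D = diag(4, 3, 3, 2, 4, 5, 2, 2, 1, 2) and form L = D - A. L has integer entries, so p(x) = det(xI - L) has integer coefficients. Expanding the determinant yields x^10 - 28x^9 + 332x^8 - 2182x^7 + 8740x^6 - 22086x^5 + 35166x^4 - 33990x^3 + 18082x^2 - 4030x. The coefficient of x^9 equals -trace(L) = -28, matching the sum of degrees. There is one zero in the spectrum, matching the 1 component. The eigenvalues sum to 28, which equals trace(L) = 2|E|.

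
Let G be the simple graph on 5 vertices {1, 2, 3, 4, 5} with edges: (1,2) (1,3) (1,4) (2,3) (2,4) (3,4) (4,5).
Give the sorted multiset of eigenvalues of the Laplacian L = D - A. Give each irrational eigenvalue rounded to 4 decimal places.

Each diagonal entry of L is the vertex degree and each off-diagonal entry is -1 where an edge is present, 0 otherwise; in the order [1, 2, 3, 4, 5] the diagonal is [3, 3, 3, 4, 1]. Diagonalising L (or applying a numerical eigensolver to the 5x5 matrix) gives the spectrum above. The single zero eigenvalue shows the graph is connected. The eigenvalues sum to 14, which equals trace(L) = 2|E|.

[0, 1, 4, 4, 5]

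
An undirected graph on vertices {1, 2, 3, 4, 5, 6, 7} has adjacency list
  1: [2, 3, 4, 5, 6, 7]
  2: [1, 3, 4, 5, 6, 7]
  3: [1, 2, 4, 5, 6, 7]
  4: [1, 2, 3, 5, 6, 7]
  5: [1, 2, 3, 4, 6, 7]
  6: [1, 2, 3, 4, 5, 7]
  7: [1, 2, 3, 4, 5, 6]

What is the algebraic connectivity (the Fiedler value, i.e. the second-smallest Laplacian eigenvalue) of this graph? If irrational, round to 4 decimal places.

7

With the vertex order [1, 2, 3, 4, 5, 6, 7], the degrees are [6, 6, 6, 6, 6, 6, 6], giving D = diag(6, 6, 6, 6, 6, 6, 6) and L = D - A. The sorted Laplacian eigenvalues are [0, 7, 7, 7, 7, 7, 7]; the algebraic connectivity is the second entry, 7. There is one zero in the spectrum, matching the 1 component. By the matrix-tree theorem the graph has (1/7) * product of the nonzero eigenvalues = 16807 spanning trees.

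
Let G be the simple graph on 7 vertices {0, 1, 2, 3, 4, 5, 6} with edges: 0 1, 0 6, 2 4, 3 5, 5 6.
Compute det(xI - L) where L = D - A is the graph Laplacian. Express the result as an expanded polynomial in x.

x^7 - 10x^6 + 37x^5 - 62x^4 + 45x^3 - 10x^2

Reading degrees in the order [0, 1, 2, 3, 4, 5, 6] gives [2, 1, 1, 1, 1, 2, 2]; set D = diag(2, 1, 1, 1, 1, 2, 2) and form L = D - A. L has integer entries, so p(x) = det(xI - L) has integer coefficients. Expanding the determinant yields x^7 - 10x^6 + 37x^5 - 62x^4 + 45x^3 - 10x^2. The constant term is 0 because L is singular (the all-ones vector lies in its kernel).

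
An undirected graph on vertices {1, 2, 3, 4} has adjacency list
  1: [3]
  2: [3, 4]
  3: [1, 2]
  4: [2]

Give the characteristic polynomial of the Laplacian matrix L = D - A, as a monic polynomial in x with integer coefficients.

x^4 - 6x^3 + 10x^2 - 4x

With the vertex order [1, 2, 3, 4], the degrees are [1, 2, 2, 1], giving D = diag(1, 2, 2, 1) and L = D - A. L has integer entries, so p(x) = det(xI - L) has integer coefficients. Expanding the determinant yields x^4 - 6x^3 + 10x^2 - 4x. Since p(0) = det(-L) = 0, x divides p(x). The eigenvalues sum to 6, which equals trace(L) = 2|E|. There is one zero in the spectrum, matching the 1 component.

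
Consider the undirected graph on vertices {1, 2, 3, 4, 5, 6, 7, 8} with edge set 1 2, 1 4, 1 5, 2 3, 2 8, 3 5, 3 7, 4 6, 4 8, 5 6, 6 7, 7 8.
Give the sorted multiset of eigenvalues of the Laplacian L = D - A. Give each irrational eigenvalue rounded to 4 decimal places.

With the vertex order [1, 2, 3, 4, 5, 6, 7, 8], the degrees are [3, 3, 3, 3, 3, 3, 3, 3], giving D = diag(3, 3, 3, 3, 3, 3, 3, 3) and L = D - A. Diagonalising L (or applying a numerical eigensolver to the 8x8 matrix) gives the spectrum above. The single zero eigenvalue shows the graph is connected. The largest eigenvalue, 6, is at most the vertex count 8.

[0, 2, 2, 2, 4, 4, 4, 6]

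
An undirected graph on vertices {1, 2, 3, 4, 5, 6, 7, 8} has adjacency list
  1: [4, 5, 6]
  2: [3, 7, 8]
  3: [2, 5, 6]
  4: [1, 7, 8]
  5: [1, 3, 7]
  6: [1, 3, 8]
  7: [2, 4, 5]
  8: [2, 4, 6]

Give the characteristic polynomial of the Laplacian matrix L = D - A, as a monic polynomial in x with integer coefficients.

Each diagonal entry of L is the vertex degree and each off-diagonal entry is -1 where an edge is present, 0 otherwise; in the order [1, 2, 3, 4, 5, 6, 7, 8] the diagonal is [3, 3, 3, 3, 3, 3, 3, 3]. L has integer entries, so p(x) = det(xI - L) has integer coefficients. Expanding the determinant yields x^8 - 24x^7 + 240x^6 - 1296x^5 + 4080x^4 - 7488x^3 + 7424x^2 - 3072x. The coefficient of x^7 equals -trace(L) = -24, matching the sum of degrees.

x^8 - 24x^7 + 240x^6 - 1296x^5 + 4080x^4 - 7488x^3 + 7424x^2 - 3072x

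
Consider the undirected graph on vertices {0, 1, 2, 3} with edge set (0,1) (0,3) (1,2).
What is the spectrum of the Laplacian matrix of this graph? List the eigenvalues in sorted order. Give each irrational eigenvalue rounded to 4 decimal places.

With the vertex order [0, 1, 2, 3], the degrees are [2, 2, 1, 1], giving D = diag(2, 2, 1, 1) and L = D - A. Diagonalising L (or applying a numerical eigensolver to the 4x4 matrix) gives the spectrum above. The single zero eigenvalue shows the graph is connected.

[0, 0.5858, 2, 3.4142]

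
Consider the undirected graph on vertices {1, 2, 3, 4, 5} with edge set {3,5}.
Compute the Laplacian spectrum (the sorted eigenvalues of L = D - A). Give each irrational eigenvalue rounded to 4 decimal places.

Reading degrees in the order [1, 2, 3, 4, 5] gives [0, 0, 1, 0, 1]; set D = diag(0, 0, 1, 0, 1) and form L = D - A. L is symmetric positive semidefinite, so every eigenvalue is real and nonnegative. The 4 zero eigenvalues correspond to the 4 connected components. The largest eigenvalue, 2, is at most the vertex count 5. The eigenvalues sum to 2, which equals trace(L) = 2|E|.

[0, 0, 0, 0, 2]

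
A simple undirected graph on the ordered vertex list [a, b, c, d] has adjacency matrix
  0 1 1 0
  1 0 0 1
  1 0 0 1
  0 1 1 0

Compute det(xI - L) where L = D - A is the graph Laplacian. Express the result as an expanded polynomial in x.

With the vertex order [a, b, c, d], the degrees are [2, 2, 2, 2], giving D = diag(2, 2, 2, 2) and L = D - A. Computing det(xI - L) by cofactor expansion (or equivalently via sum-over-permutations) gives x^4 - 8x^3 + 20x^2 - 16x. Since p(0) = det(-L) = 0, x divides p(x). The eigenvalues sum to 8, which equals trace(L) = 2|E|. There is one zero in the spectrum, matching the 1 component.

x^4 - 8x^3 + 20x^2 - 16x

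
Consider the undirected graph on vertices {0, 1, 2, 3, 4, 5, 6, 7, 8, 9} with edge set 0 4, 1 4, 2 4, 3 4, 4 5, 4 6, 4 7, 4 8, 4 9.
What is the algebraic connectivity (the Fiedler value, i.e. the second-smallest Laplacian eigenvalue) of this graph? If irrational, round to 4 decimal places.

With the vertex order [0, 1, 2, 3, 4, 5, 6, 7, 8, 9], the degrees are [1, 1, 1, 1, 9, 1, 1, 1, 1, 1], giving D = diag(1, 1, 1, 1, 9, 1, 1, 1, 1, 1) and L = D - A. Computing the eigenvalues of L and sorting gives [0, 1, 1, 1, 1, 1, 1, 1, 1, 10]. The Fiedler value lambda_2 = 1 is strictly positive, so the graph is connected. The largest eigenvalue, 10, is at most the vertex count 10. By the matrix-tree theorem the graph has (1/10) * product of the nonzero eigenvalues = 1 spanning tree.

1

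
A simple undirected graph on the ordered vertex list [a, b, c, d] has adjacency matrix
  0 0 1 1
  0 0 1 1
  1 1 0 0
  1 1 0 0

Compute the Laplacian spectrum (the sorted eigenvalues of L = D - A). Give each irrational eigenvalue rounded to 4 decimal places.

[0, 2, 2, 4]

Each diagonal entry of L is the vertex degree and each off-diagonal entry is -1 where an edge is present, 0 otherwise; in the order [a, b, c, d] the diagonal is [2, 2, 2, 2]. Since every row of L sums to 0, the all-ones vector is in the kernel and 0 is an eigenvalue. There is one zero in the spectrum, matching the 1 component. The eigenvalues sum to 8, which equals trace(L) = 2|E|.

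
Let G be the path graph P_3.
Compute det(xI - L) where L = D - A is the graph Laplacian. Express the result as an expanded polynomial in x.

The graph has 3 vertices and degree multiset [2, 1, 1]; D is the diagonal matrix of degrees and L = D - A. The eigenvalues of L are [0, 1, 3]; the characteristic polynomial is the product of (x - lambda_i), which multiplies out to x^3 - 4x^2 + 3x. The coefficient of x^2 equals -trace(L) = -4, matching the sum of degrees. By the matrix-tree theorem the graph has (1/3) * product of the nonzero eigenvalues = 1 spanning tree.

x^3 - 4x^2 + 3x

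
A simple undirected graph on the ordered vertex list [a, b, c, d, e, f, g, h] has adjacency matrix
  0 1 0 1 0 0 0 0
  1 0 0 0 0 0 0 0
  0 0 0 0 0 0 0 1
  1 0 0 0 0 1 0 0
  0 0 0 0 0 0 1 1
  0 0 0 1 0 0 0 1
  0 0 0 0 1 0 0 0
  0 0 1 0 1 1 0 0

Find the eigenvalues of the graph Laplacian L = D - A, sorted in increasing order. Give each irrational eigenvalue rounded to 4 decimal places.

[0, 0.1864, 0.5858, 1, 2, 2.4707, 3.4142, 4.3429]

Each diagonal entry of L is the vertex degree and each off-diagonal entry is -1 where an edge is present, 0 otherwise; in the order [a, b, c, d, e, f, g, h] the diagonal is [2, 1, 1, 2, 2, 2, 1, 3]. Since every row of L sums to 0, the all-ones vector is in the kernel and 0 is an eigenvalue. The single zero eigenvalue shows the graph is connected. The eigenvalues sum to 14, which equals trace(L) = 2|E|.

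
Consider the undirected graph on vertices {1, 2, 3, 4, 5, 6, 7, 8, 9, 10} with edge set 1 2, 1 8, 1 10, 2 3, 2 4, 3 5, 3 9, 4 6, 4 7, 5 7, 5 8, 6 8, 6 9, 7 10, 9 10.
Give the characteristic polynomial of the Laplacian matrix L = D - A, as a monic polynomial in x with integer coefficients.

x^10 - 30x^9 + 390x^8 - 2880x^7 + 13305x^6 - 39882x^5 + 77640x^4 - 94800x^3 + 66000x^2 - 20000x

Each diagonal entry of L is the vertex degree and each off-diagonal entry is -1 where an edge is present, 0 otherwise; in the order [1, 2, 3, 4, 5, 6, 7, 8, 9, 10] the diagonal is [3, 3, 3, 3, 3, 3, 3, 3, 3, 3]. The eigenvalues of L are [0, 2, 2, 2, 2, 2, 5, 5, 5, 5]; the characteristic polynomial is the product of (x - lambda_i), which multiplies out to x^10 - 30x^9 + 390x^8 - 2880x^7 + 13305x^6 - 39882x^5 + 77640x^4 - 94800x^3 + 66000x^2 - 20000x. Since p(0) = det(-L) = 0, x divides p(x). There is one zero in the spectrum, matching the 1 component. The eigenvalues sum to 30, which equals trace(L) = 2|E|.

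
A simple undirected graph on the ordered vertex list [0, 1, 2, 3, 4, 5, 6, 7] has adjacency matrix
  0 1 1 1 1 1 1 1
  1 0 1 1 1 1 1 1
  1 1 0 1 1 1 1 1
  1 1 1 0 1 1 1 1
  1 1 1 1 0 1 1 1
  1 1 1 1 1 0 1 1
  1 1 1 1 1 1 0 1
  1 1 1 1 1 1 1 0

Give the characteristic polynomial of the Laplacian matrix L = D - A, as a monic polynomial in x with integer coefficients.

Reading degrees in the order [0, 1, 2, 3, 4, 5, 6, 7] gives [7, 7, 7, 7, 7, 7, 7, 7]; set D = diag(7, 7, 7, 7, 7, 7, 7, 7) and form L = D - A. L has integer entries, so p(x) = det(xI - L) has integer coefficients. Expanding the determinant yields x^8 - 56x^7 + 1344x^6 - 17920x^5 + 143360x^4 - 688128x^3 + 1835008x^2 - 2097152x. The constant term is 0 because L is singular (the all-ones vector lies in its kernel). The largest eigenvalue, 8, is at most the vertex count 8.

x^8 - 56x^7 + 1344x^6 - 17920x^5 + 143360x^4 - 688128x^3 + 1835008x^2 - 2097152x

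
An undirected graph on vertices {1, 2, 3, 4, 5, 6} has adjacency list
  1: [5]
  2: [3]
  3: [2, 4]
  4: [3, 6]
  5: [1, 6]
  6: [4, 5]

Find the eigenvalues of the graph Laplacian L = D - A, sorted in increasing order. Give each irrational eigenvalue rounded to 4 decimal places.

[0, 0.2679, 1, 2, 3, 3.7321]

Reading degrees in the order [1, 2, 3, 4, 5, 6] gives [1, 1, 2, 2, 2, 2]; set D = diag(1, 1, 2, 2, 2, 2) and form L = D - A. L is symmetric positive semidefinite, so every eigenvalue is real and nonnegative. The single zero eigenvalue shows the graph is connected. There is one zero in the spectrum, matching the 1 component. The largest eigenvalue, 3.7321, is at most the vertex count 6.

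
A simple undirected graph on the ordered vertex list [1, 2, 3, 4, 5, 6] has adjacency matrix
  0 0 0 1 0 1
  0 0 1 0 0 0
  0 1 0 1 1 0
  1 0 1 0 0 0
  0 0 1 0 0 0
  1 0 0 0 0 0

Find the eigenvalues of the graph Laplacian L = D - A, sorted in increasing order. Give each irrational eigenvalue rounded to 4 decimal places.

[0, 0.3249, 1, 1.4608, 3, 4.2143]

Reading degrees in the order [1, 2, 3, 4, 5, 6] gives [2, 1, 3, 2, 1, 1]; set D = diag(2, 1, 3, 2, 1, 1) and form L = D - A. Diagonalising L (or applying a numerical eigensolver to the 6x6 matrix) gives the spectrum above.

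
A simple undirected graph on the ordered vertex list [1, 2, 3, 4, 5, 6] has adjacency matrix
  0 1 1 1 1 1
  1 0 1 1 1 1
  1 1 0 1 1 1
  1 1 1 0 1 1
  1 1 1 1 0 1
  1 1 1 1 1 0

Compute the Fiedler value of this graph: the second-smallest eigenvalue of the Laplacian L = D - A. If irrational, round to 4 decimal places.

Reading degrees in the order [1, 2, 3, 4, 5, 6] gives [5, 5, 5, 5, 5, 5]; set D = diag(5, 5, 5, 5, 5, 5) and form L = D - A. The smallest Laplacian eigenvalue is always 0. The next one, lambda_2 = 6, measures how hard the graph is to disconnect: larger values mean better connectivity. By the matrix-tree theorem the graph has (1/6) * product of the nonzero eigenvalues = 1296 spanning trees.

6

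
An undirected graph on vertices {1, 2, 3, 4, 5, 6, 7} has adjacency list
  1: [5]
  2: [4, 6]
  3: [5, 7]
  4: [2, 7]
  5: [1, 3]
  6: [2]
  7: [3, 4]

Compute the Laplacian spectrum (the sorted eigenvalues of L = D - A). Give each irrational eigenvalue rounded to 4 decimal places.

Each diagonal entry of L is the vertex degree and each off-diagonal entry is -1 where an edge is present, 0 otherwise; in the order [1, 2, 3, 4, 5, 6, 7] the diagonal is [1, 2, 2, 2, 2, 1, 2]. The multiplicity of 0 as a Laplacian eigenvalue equals the number of connected components. The single zero eigenvalue shows the graph is connected. The eigenvalues sum to 12, which equals trace(L) = 2|E|.

[0, 0.1981, 0.7530, 1.5550, 2.4450, 3.2470, 3.8019]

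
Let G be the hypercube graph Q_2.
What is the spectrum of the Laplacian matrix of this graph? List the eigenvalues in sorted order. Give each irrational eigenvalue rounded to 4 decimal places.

[0, 2, 2, 4]

The graph has 4 vertices and degree multiset [2, 2, 2, 2]; D is the diagonal matrix of degrees and L = D - A. Since every row of L sums to 0, the all-ones vector is in the kernel and 0 is an eigenvalue. The single zero eigenvalue shows the graph is connected. By the matrix-tree theorem the graph has (1/4) * product of the nonzero eigenvalues = 4 spanning trees.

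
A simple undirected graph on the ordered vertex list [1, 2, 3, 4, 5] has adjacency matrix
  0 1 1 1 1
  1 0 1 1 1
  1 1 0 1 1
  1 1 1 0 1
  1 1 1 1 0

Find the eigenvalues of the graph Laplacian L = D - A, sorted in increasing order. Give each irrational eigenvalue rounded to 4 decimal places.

[0, 5, 5, 5, 5]

Reading degrees in the order [1, 2, 3, 4, 5] gives [4, 4, 4, 4, 4]; set D = diag(4, 4, 4, 4, 4) and form L = D - A. Since every row of L sums to 0, the all-ones vector is in the kernel and 0 is an eigenvalue. The single zero eigenvalue shows the graph is connected.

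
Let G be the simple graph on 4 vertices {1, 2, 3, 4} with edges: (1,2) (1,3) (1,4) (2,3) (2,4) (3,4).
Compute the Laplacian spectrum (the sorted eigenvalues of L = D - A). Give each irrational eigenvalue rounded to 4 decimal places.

Reading degrees in the order [1, 2, 3, 4] gives [3, 3, 3, 3]; set D = diag(3, 3, 3, 3) and form L = D - A. Diagonalising L (or applying a numerical eigensolver to the 4x4 matrix) gives the spectrum above. The single zero eigenvalue shows the graph is connected. There is one zero in the spectrum, matching the 1 component. By the matrix-tree theorem the graph has (1/4) * product of the nonzero eigenvalues = 16 spanning trees.

[0, 4, 4, 4]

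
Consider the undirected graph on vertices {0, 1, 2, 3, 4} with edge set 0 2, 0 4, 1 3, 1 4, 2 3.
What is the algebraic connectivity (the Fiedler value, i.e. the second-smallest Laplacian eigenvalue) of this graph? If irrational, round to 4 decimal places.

Each diagonal entry of L is the vertex degree and each off-diagonal entry is -1 where an edge is present, 0 otherwise; in the order [0, 1, 2, 3, 4] the diagonal is [2, 2, 2, 2, 2]. Computing the eigenvalues of L and sorting gives [0, 1.3820, 1.3820, 3.6180, 3.6180]. The Fiedler value lambda_2 = 1.3820 is strictly positive, so the graph is connected. There is one zero in the spectrum, matching the 1 component. By the matrix-tree theorem the graph has (1/5) * product of the nonzero eigenvalues = 5 spanning trees.

1.3820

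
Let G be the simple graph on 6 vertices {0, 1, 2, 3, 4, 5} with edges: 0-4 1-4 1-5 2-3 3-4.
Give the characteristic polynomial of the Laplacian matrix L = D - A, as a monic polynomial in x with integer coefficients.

Reading degrees in the order [0, 1, 2, 3, 4, 5] gives [1, 2, 1, 2, 3, 1]; set D = diag(1, 2, 1, 2, 3, 1) and form L = D - A. L has integer entries, so p(x) = det(xI - L) has integer coefficients. Expanding the determinant yields x^6 - 10x^5 + 35x^4 - 52x^3 + 31x^2 - 6x. The constant term is 0 because L is singular (the all-ones vector lies in its kernel). The eigenvalues sum to 10, which equals trace(L) = 2|E|. By the matrix-tree theorem the graph has (1/6) * product of the nonzero eigenvalues = 1 spanning tree.

x^6 - 10x^5 + 35x^4 - 52x^3 + 31x^2 - 6x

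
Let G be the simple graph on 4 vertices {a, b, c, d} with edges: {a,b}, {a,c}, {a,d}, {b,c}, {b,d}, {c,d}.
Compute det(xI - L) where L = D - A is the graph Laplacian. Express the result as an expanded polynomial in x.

Each diagonal entry of L is the vertex degree and each off-diagonal entry is -1 where an edge is present, 0 otherwise; in the order [a, b, c, d] the diagonal is [3, 3, 3, 3]. The eigenvalues of L are [0, 4, 4, 4]; the characteristic polynomial is the product of (x - lambda_i), which multiplies out to x^4 - 12x^3 + 48x^2 - 64x. The coefficient of x^3 equals -trace(L) = -12, matching the sum of degrees. The eigenvalues sum to 12, which equals trace(L) = 2|E|. By the matrix-tree theorem the graph has (1/4) * product of the nonzero eigenvalues = 16 spanning trees.

x^4 - 12x^3 + 48x^2 - 64x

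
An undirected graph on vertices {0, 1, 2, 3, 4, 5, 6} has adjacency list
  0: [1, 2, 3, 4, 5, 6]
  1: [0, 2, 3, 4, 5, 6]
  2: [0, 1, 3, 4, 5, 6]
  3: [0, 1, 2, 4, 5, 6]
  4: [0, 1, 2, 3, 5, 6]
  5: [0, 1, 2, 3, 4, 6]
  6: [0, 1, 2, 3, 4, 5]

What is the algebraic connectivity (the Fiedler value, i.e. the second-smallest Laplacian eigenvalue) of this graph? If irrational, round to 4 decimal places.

7

Reading degrees in the order [0, 1, 2, 3, 4, 5, 6] gives [6, 6, 6, 6, 6, 6, 6]; set D = diag(6, 6, 6, 6, 6, 6, 6) and form L = D - A. The sorted Laplacian eigenvalues are [0, 7, 7, 7, 7, 7, 7]; the algebraic connectivity is the second entry, 7. The eigenvalues sum to 42, which equals trace(L) = 2|E|. By the matrix-tree theorem the graph has (1/7) * product of the nonzero eigenvalues = 16807 spanning trees.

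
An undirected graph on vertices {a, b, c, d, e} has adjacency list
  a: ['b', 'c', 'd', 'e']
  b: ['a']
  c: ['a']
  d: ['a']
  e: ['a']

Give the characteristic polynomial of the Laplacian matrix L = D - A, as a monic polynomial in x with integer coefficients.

x^5 - 8x^4 + 18x^3 - 16x^2 + 5x

With the vertex order [a, b, c, d, e], the degrees are [4, 1, 1, 1, 1], giving D = diag(4, 1, 1, 1, 1) and L = D - A. Computing det(xI - L) by cofactor expansion (or equivalently via sum-over-permutations) gives x^5 - 8x^4 + 18x^3 - 16x^2 + 5x. The constant term is 0 because L is singular (the all-ones vector lies in its kernel). There is one zero in the spectrum, matching the 1 component. The largest eigenvalue, 5, is at most the vertex count 5.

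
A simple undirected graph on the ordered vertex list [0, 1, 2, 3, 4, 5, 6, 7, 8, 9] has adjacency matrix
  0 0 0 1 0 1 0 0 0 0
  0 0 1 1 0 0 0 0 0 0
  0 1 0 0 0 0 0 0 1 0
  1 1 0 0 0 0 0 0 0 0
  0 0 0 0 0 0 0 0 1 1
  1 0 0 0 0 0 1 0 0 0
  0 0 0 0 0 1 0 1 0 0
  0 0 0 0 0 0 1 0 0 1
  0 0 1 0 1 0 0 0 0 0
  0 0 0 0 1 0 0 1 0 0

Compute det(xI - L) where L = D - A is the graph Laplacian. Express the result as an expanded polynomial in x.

Each diagonal entry of L is the vertex degree and each off-diagonal entry is -1 where an edge is present, 0 otherwise; in the order [0, 1, 2, 3, 4, 5, 6, 7, 8, 9] the diagonal is [2, 2, 2, 2, 2, 2, 2, 2, 2, 2]. L has integer entries, so p(x) = det(xI - L) has integer coefficients. Expanding the determinant yields x^10 - 20x^9 + 170x^8 - 800x^7 + 2275x^6 - 4004x^5 + 4290x^4 - 2640x^3 + 825x^2 - 100x. The constant term is 0 because L is singular (the all-ones vector lies in its kernel). There is one zero in the spectrum, matching the 1 component.

x^10 - 20x^9 + 170x^8 - 800x^7 + 2275x^6 - 4004x^5 + 4290x^4 - 2640x^3 + 825x^2 - 100x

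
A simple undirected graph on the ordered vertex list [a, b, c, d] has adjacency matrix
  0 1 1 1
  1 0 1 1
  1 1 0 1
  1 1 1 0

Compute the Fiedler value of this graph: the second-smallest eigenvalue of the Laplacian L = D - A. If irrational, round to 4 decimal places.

4

Reading degrees in the order [a, b, c, d] gives [3, 3, 3, 3]; set D = diag(3, 3, 3, 3) and form L = D - A. The smallest Laplacian eigenvalue is always 0. The next one, lambda_2 = 4, measures how hard the graph is to disconnect: larger values mean better connectivity. The largest eigenvalue, 4, is at most the vertex count 4.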